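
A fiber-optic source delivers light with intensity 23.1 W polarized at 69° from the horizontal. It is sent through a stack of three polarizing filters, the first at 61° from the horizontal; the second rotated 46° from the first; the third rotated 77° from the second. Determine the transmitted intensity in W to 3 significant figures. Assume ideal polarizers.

I₁ = 23.1 W · cos²(8°) = 22.65 W.
I₂ = I₁ · cos²(46°) = 22.65 · 0.4826 = 10.93 W.
I₃ = I₂ · cos²(77°) = 10.93 · 0.0506 = 0.5531 W.

I ≈ 0.553 W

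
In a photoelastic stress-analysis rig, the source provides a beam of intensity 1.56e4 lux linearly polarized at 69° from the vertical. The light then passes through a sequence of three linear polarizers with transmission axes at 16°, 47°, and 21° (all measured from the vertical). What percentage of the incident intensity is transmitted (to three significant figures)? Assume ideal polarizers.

≈ 21.5%

By Malus's law, I₁ = 1.56e4 lux · cos²(53°) = 5650 lux.
I₂ = I₁ · cos²(31°) = 5650 · 0.7347 = 4151 lux.
I₃ = I₂ · cos²(26°) = 4151 · 0.8078 = 3354 lux.
That is 21.5% of the incident intensity.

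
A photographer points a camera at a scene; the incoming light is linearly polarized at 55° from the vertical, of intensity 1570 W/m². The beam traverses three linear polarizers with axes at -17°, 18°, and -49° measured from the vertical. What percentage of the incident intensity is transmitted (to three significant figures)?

I₁ = 1570 W/m² · cos²(72°) = 149.9 W/m².
I₂ = I₁ · cos²(35°) = 149.9 · 0.671 = 100.6 W/m².
I₃ = I₂ · cos²(67°) = 100.6 · 0.1527 = 15.36 W/m².
That is 0.9782% of the incident intensity.

≈ 0.978%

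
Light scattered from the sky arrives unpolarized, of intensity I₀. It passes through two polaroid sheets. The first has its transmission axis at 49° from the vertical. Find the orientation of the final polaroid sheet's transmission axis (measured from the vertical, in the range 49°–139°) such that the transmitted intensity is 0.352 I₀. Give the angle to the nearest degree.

Unpolarized light through the first polarizer → I₁ = ½ I₀, now polarized at 49°.
Need I₂/I₀ = 0.352, so cos²(θ − 49°) = 0.352 / 0.5 = 0.704.
θ − 49° = arccos(√0.704) = 33.0°, giving θ ≈ 49 + 33.0 = 82.0°.

θ ≈ 82°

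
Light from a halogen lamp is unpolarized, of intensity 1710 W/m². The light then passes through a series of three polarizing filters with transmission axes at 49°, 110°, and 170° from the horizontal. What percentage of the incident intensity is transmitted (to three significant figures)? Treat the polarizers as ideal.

≈ 2.94%

Unpolarized light through the first polarizer → I₁ = 1710 W/m²/2 = 855 W/m², polarized at 49°.
I₂ = I₁ · cos²(61°) = 855 · 0.235 = 201 W/m².
I₃ = I₂ · cos²(60°) = 201 · 0.25 = 50.24 W/m².
That is 2.938% of the incident intensity.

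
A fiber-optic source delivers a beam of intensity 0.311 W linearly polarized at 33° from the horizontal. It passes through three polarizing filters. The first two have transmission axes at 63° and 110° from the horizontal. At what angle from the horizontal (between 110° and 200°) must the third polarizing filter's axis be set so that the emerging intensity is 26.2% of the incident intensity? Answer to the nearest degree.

θ ≈ 140°

I₁ = I₀ cos²(63° − 33°) = I₀ cos²(30°) = 0.75 I₀.
I₂ = I₁ cos²(110° − 63°) = 0.75 I₀ · cos²(47°) = 0.3488 I₀.
Need I₃/I₀ = 0.262, so cos²(θ − 110°) = 0.262 / 0.3488 = 0.7511.
θ − 110° = arccos(√0.7511) = 29.9°, giving θ ≈ 110 + 29.9 = 139.9°.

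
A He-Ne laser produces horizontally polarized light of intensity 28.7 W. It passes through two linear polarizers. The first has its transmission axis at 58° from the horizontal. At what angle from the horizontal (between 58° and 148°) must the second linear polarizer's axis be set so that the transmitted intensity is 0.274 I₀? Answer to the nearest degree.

θ ≈ 67°

By Malus's law, I₁ = I₀ cos²(58° − 0°) = I₀ cos²(58°) = 0.2808 I₀.
Need I₂/I₀ = 0.274, so cos²(θ − 58°) = 0.274 / 0.2808 = 0.9757.
θ − 58° = arccos(√0.9757) = 9.0°, giving θ ≈ 58 + 9.0 = 67.0°.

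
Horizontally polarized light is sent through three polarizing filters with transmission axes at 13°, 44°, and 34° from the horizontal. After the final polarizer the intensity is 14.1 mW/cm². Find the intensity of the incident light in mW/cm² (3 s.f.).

I₀ ≈ 20.8 mW/cm²

I₁ = I₀ cos²(13° − 0°) = I₀ cos²(13°) = 0.9494 I₀.
I₂ = I₁ cos²(44° − 13°) = 0.9494 I₀ · cos²(31°) = 0.6976 I₀.
I₃ = I₂ cos²(34° − 44°) = 0.6976 I₀ · cos²(10°) = 0.6765 I₀.
So 14.1 mW/cm² = 0.6765 I₀, giving I₀ = 14.1/0.6765 = 20.84 mW/cm².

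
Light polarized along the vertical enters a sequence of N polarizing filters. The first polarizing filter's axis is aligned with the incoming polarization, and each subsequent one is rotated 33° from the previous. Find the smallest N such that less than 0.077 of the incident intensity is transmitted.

N = 9

First polarizer is aligned with the polarization: full transmission.
Each further stage multiplies by cos²(33°) = 0.7034.
After N polarizers: T = 0.7034^(N−1). Require T < 0.077 ⇒ N−1 > ln(0.077)/ln(0.7034) = 7.29, so N−1 ≥ 8 and N = 9.
Check: N=9 gives T = 0.0599 < 0.077; N=8 gives T = 0.08517.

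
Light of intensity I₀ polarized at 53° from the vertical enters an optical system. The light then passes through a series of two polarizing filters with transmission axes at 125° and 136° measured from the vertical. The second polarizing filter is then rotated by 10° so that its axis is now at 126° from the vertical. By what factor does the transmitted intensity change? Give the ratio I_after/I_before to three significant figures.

Before rotation:
By Malus's law, I₁ = I₀ cos²(125° − 53°) = I₀ cos²(72°) = 0.09549 I₀.
I₂ = I₁ cos²(136° − 125°) = 0.09549 I₀ · cos²(11°) = 0.09201 I₀.
After rotation:
I₁ = I₀ cos²(125° − 53°) = I₀ cos²(72°) = 0.09549 I₀.
I₂ = I₁ cos²(126° − 125°) = 0.09549 I₀ · cos²(1°) = 0.09546 I₀.
Ratio = 0.09546 / 0.09201 = 1.037.

I_new/I_old ≈ 1.04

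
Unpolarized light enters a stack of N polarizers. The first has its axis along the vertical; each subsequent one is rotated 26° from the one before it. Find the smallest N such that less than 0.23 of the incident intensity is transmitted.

First polarizer halves the unpolarized light: factor 1/2.
Each further stage multiplies by cos²(26°) = 0.8078.
After N polarizers: T = 0.5·0.8078^(N−1). Require T < 0.23 ⇒ N−1 > ln(0.23/0.5)/ln(0.8078) = 3.64, so N−1 ≥ 4 and N = 5.
Check: N=5 gives T = 0.2129 < 0.23; N=4 gives T = 0.2636.

N = 5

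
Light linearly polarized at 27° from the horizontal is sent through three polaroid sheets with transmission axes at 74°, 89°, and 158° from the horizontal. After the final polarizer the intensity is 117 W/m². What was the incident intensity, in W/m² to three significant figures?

I₀ ≈ 2100 W/m²

By Malus's law, I₁ = I₀ cos²(74° − 27°) = I₀ cos²(47°) = 0.4651 I₀.
I₂ = I₁ cos²(89° − 74°) = 0.4651 I₀ · cos²(15°) = 0.434 I₀.
I₃ = I₂ cos²(158° − 89°) = 0.434 I₀ · cos²(69°) = 0.05573 I₀.
So 117 W/m² = 0.05573 I₀, giving I₀ = 117/0.05573 = 2099 W/m².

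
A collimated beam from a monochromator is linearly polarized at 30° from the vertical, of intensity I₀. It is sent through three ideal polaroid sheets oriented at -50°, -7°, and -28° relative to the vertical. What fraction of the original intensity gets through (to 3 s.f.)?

I₁ = I₀ cos²(-50° − 30°) = I₀ cos²(80°) = 0.03015 I₀.
I₂ = I₁ cos²(-7° + 50°) = 0.03015 I₀ · cos²(43°) = 0.01613 I₀.
I₃ = I₂ cos²(-28° + 7°) = 0.01613 I₀ · cos²(21°) = 0.01406 I₀.
Transmitted fraction = 0.01406.

≈ 0.0141 I₀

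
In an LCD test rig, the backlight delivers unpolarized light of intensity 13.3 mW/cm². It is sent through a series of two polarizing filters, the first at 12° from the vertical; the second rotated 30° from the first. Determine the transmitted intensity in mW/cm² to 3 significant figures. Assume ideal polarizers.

I ≈ 4.99 mW/cm²

Unpolarized light through the first polarizer → I₁ = 13.3 mW/cm²/2 = 6.65 mW/cm², polarized at 12°.
I₂ = I₁ · cos²(30°) = 6.65 · 0.75 = 4.988 mW/cm².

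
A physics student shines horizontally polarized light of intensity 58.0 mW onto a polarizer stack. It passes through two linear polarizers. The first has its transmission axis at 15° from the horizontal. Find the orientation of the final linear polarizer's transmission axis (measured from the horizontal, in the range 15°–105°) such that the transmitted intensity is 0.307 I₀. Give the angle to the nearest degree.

θ ≈ 70°

I₁ = I₀ cos²(15° − 0°) = I₀ cos²(15°) = 0.933 I₀.
Need I₂/I₀ = 0.307, so cos²(θ − 15°) = 0.307 / 0.933 = 0.329.
θ − 15° = arccos(√0.329) = 55.0°, giving θ ≈ 15 + 55.0 = 70.0°.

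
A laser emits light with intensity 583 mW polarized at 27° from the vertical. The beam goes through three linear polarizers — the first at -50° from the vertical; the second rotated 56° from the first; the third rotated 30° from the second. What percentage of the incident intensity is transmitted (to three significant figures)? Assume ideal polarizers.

By Malus's law, I₁ = 583 mW · cos²(77°) = 29.5 mW.
I₂ = I₁ · cos²(56°) = 29.5 · 0.3127 = 9.225 mW.
I₃ = I₂ · cos²(30°) = 9.225 · 0.75 = 6.919 mW.
That is 1.187% of the incident intensity.

≈ 1.19%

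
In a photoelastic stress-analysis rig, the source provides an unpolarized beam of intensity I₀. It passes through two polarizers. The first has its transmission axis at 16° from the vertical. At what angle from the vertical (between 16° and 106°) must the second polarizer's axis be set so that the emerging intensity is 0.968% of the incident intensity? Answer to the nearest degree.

θ ≈ 98°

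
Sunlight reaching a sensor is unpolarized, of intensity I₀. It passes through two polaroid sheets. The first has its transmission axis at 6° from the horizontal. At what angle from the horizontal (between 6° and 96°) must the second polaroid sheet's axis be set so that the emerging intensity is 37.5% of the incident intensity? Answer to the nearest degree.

θ ≈ 36°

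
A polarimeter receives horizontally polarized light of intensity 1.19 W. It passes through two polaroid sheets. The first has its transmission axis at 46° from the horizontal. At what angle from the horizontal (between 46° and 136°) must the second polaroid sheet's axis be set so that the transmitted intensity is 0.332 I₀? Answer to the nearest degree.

I₁ = I₀ cos²(46° − 0°) = I₀ cos²(46°) = 0.4826 I₀.
Need I₂/I₀ = 0.332, so cos²(θ − 46°) = 0.332 / 0.4826 = 0.688.
θ − 46° = arccos(√0.688) = 34.0°, giving θ ≈ 46 + 34.0 = 80.0°.

θ ≈ 80°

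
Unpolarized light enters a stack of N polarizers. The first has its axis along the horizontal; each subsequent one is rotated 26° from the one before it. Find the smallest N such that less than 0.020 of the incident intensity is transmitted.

N = 17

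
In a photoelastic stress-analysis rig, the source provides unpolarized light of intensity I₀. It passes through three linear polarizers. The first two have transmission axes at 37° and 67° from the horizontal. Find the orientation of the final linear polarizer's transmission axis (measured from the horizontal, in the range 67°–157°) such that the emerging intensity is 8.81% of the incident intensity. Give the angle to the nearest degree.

Unpolarized light through the first polarizer → I₁ = ½ I₀, now polarized at 37°.
I₂ = I₁ cos²(67° − 37°) = 0.5 I₀ · cos²(30°) = 0.375 I₀.
Need I₃/I₀ = 0.0881, so cos²(θ − 67°) = 0.0881 / 0.375 = 0.2349.
θ − 67° = arccos(√0.2349) = 61.0°, giving θ ≈ 67 + 61.0 = 128.0°.

θ ≈ 128°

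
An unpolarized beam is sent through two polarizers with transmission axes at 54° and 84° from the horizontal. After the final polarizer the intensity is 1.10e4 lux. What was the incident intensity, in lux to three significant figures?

I₀ ≈ 2.93e4 lux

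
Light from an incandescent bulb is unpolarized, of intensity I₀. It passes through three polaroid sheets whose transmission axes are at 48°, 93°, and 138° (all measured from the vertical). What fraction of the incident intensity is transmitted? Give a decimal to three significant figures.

≈ 0.125 I₀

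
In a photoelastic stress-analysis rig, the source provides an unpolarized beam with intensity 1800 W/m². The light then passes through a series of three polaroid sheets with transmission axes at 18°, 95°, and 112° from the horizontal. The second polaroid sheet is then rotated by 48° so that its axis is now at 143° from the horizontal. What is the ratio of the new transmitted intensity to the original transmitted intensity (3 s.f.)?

Before rotation:
Unpolarized light through the first polarizer → I₁ = ½ I₀, now polarized at 18°.
I₂ = I₁ cos²(95° − 18°) = 0.5 I₀ · cos²(77°) = 0.0253 I₀.
I₃ = I₂ cos²(112° − 95°) = 0.0253 I₀ · cos²(17°) = 0.02314 I₀.
After rotation:
Unpolarized light through the first polarizer → I₁ = ½ I₀, now polarized at 18°.
Angle between axes 1 and 2: 55°. I₂ = 0.5 I₀ · cos²(55°) = 0.1645 I₀.
I₃ = I₂ cos²(112° − 143°) = 0.1645 I₀ · cos²(31°) = 0.1209 I₀.
Ratio = 0.1209 / 0.02314 = 5.223.

I_new/I_old ≈ 5.22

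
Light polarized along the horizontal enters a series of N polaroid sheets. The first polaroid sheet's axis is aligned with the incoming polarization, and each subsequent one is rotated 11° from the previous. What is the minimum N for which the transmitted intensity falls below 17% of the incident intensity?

N = 49

First polarizer is aligned with the polarization: full transmission.
Each further stage multiplies by cos²(11°) = 0.9636.
After N polarizers: T = 0.9636^(N−1). Require T < 0.17 ⇒ N−1 > ln(0.17)/ln(0.9636) = 47.78, so N−1 ≥ 48 and N = 49.
Check: N=49 gives T = 0.1686 < 0.17; N=48 gives T = 0.175.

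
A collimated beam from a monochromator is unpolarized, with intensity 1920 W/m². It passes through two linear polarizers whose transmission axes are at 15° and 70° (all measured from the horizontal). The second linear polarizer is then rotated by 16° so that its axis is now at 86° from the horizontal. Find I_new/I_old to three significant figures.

I_new/I_old ≈ 0.322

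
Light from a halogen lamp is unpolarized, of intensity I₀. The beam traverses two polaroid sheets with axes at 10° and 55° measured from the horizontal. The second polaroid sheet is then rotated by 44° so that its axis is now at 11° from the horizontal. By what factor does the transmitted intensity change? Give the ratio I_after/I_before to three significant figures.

I_new/I_old ≈ 2.00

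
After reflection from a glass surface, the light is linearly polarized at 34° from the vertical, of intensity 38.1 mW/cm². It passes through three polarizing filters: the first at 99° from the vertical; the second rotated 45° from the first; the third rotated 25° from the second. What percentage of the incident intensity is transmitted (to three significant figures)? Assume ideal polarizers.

≈ 7.34%

I₁ = 38.1 mW/cm² · cos²(65°) = 6.805 mW/cm².
I₂ = I₁ · cos²(45°) = 6.805 · 0.5 = 3.402 mW/cm².
I₃ = I₂ · cos²(25°) = 3.402 · 0.8214 = 2.795 mW/cm².
That is 7.335% of the incident intensity.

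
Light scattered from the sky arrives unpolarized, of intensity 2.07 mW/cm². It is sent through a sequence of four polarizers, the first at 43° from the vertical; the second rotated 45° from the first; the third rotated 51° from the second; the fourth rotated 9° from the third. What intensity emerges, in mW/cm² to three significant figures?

I ≈ 0.200 mW/cm²

Unpolarized light through the first polarizer → I₁ = 2.07 mW/cm²/2 = 1.035 mW/cm², polarized at 43°.
I₂ = I₁ · cos²(45°) = 1.035 · 0.5 = 0.5175 mW/cm².
I₃ = I₂ · cos²(51°) = 0.5175 · 0.396 = 0.205 mW/cm².
I₄ = I₃ · cos²(9°) = 0.205 · 0.9755 = 0.1999 mW/cm².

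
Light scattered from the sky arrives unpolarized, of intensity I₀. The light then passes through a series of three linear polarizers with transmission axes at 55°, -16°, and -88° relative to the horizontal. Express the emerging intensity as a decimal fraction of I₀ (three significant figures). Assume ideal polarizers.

Unpolarized light through the first polarizer → I₁ = ½ I₀, now polarized at 55°.
I₂ = I₁ cos²(-16° − 55°) = 0.5 I₀ · cos²(71°) = 0.053 I₀.
I₃ = I₂ cos²(-88° + 16°) = 0.053 I₀ · cos²(72°) = 0.005061 I₀.
Transmitted fraction = 0.005061.

≈ 0.00506 I₀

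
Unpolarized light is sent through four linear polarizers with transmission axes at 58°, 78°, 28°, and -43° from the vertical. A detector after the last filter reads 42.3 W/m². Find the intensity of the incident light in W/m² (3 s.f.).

Unpolarized light through the first polarizer → I₁ = ½ I₀, now polarized at 58°.
I₂ = I₁ cos²(78° − 58°) = 0.5 I₀ · cos²(20°) = 0.4415 I₀.
I₃ = I₂ cos²(28° − 78°) = 0.4415 I₀ · cos²(50°) = 0.1824 I₀.
I₄ = I₃ cos²(-43° − 28°) = 0.1824 I₀ · cos²(71°) = 0.01934 I₀.
So 42.3 W/m² = 0.01934 I₀, giving I₀ = 42.3/0.01934 = 2188 W/m².

I₀ ≈ 2190 W/m²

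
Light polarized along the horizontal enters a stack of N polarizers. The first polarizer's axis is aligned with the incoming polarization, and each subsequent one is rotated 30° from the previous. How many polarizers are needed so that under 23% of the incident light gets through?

First polarizer is aligned with the polarization: full transmission.
Each further stage multiplies by cos²(30°) = 0.75.
After N polarizers: T = 0.75^(N−1). Require T < 0.23 ⇒ N−1 > ln(0.23)/ln(0.75) = 5.11, so N−1 ≥ 6 and N = 7.
Check: N=7 gives T = 0.178 < 0.23; N=6 gives T = 0.2373.

N = 7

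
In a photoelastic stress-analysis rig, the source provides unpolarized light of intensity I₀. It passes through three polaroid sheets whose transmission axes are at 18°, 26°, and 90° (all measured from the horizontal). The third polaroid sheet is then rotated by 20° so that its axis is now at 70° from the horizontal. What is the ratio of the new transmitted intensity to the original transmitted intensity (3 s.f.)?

I_new/I_old ≈ 2.69

Before rotation:
Unpolarized light through the first polarizer → I₁ = ½ I₀, now polarized at 18°.
I₂ = I₁ cos²(26° − 18°) = 0.5 I₀ · cos²(8°) = 0.4903 I₀.
I₃ = I₂ cos²(90° − 26°) = 0.4903 I₀ · cos²(64°) = 0.09422 I₀.
After rotation:
Unpolarized light through the first polarizer → I₁ = ½ I₀, now polarized at 18°.
I₂ = I₁ cos²(26° − 18°) = 0.5 I₀ · cos²(8°) = 0.4903 I₀.
I₃ = I₂ cos²(70° − 26°) = 0.4903 I₀ · cos²(44°) = 0.2537 I₀.
Ratio = 0.2537 / 0.09422 = 2.693.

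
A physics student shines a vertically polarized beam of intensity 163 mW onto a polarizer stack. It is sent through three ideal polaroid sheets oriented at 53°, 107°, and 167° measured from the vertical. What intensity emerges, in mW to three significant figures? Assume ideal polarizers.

I₁ = 163 mW · cos²(53°) = 59.04 mW.
I₂ = I₁ · cos²(54°) = 59.04 · 0.3455 = 20.4 mW.
I₃ = I₂ · cos²(60°) = 20.4 · 0.25 = 5.099 mW.

I ≈ 5.10 mW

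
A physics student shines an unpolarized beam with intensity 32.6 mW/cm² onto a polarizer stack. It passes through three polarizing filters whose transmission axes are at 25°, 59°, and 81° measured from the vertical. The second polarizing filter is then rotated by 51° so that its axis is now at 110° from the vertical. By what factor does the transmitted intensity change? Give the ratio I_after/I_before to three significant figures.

Before rotation:
Unpolarized light through the first polarizer → I₁ = ½ I₀, now polarized at 25°.
I₂ = I₁ cos²(59° − 25°) = 0.5 I₀ · cos²(34°) = 0.3437 I₀.
I₃ = I₂ cos²(81° − 59°) = 0.3437 I₀ · cos²(22°) = 0.2954 I₀.
After rotation:
Unpolarized light through the first polarizer → I₁ = ½ I₀, now polarized at 25°.
I₂ = I₁ cos²(110° − 25°) = 0.5 I₀ · cos²(85°) = 0.003798 I₀.
I₃ = I₂ cos²(81° − 110°) = 0.003798 I₀ · cos²(29°) = 0.002905 I₀.
Ratio = 0.002905 / 0.2954 = 0.009834.

I_new/I_old ≈ 0.00983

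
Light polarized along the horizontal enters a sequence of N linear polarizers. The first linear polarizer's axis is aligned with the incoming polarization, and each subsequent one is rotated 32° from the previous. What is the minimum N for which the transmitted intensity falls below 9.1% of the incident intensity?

First polarizer is aligned with the polarization: full transmission.
Each further stage multiplies by cos²(32°) = 0.7192.
After N polarizers: T = 0.7192^(N−1). Require T < 0.091 ⇒ N−1 > ln(0.091)/ln(0.7192) = 7.27, so N−1 ≥ 8 and N = 9.
Check: N=9 gives T = 0.07157 < 0.091; N=8 gives T = 0.09951.

N = 9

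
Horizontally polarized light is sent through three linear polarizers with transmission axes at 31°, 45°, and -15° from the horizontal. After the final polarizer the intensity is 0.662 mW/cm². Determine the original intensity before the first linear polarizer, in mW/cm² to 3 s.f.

I₀ ≈ 3.83 mW/cm²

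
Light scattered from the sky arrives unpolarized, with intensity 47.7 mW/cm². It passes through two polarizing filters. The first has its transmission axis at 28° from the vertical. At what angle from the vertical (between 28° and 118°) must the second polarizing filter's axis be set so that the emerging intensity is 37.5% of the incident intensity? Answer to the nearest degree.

Unpolarized light through the first polarizer → I₁ = ½ I₀, now polarized at 28°.
Need I₂/I₀ = 0.375, so cos²(θ − 28°) = 0.375 / 0.5 = 0.75.
θ − 28° = arccos(√0.75) = 30.0°, giving θ ≈ 28 + 30.0 = 58.0°.

θ ≈ 58°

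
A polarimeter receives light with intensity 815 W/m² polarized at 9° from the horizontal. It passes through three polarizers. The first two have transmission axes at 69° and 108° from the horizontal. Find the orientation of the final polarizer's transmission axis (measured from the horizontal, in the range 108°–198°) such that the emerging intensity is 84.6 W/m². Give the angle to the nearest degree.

θ ≈ 142°

By Malus's law, I₁ = I₀ cos²(69° − 9°) = I₀ cos²(60°) = 0.25 I₀.
I₂ = I₁ cos²(108° − 69°) = 0.25 I₀ · cos²(39°) = 0.151 I₀.
Target fraction: 84.6 / 815 W/m² = 0.1038 of I₀.
Need I₃/I₀ = 0.1038, so cos²(θ − 108°) = 0.1038 / 0.151 = 0.6875.
θ − 108° = arccos(√0.6875) = 34.0°, giving θ ≈ 108 + 34.0 = 142.0°.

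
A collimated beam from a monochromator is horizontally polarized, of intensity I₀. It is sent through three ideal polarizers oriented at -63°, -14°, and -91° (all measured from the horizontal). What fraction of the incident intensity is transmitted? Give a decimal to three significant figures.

By Malus's law, I₁ = I₀ cos²(-63° − 0°) = I₀ cos²(63°) = 0.2061 I₀.
I₂ = I₁ cos²(-14° + 63°) = 0.2061 I₀ · cos²(49°) = 0.08871 I₀.
I₃ = I₂ cos²(-91° + 14°) = 0.08871 I₀ · cos²(77°) = 0.004489 I₀.
Transmitted fraction = 0.004489.

≈ 0.00449 I₀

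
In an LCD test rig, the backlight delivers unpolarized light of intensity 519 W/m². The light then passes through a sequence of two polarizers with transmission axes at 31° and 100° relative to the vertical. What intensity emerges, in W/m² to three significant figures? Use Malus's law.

I ≈ 33.3 W/m²

Unpolarized light through the first polarizer → I₁ = 519 W/m²/2 = 259.5 W/m², polarized at 31°.
I₂ = I₁ · cos²(69°) = 259.5 · 0.1284 = 33.33 W/m².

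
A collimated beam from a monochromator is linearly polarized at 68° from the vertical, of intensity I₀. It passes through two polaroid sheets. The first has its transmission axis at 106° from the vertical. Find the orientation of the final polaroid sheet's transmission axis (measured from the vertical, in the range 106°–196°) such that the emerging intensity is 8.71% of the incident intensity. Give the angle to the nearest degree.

By Malus's law, I₁ = I₀ cos²(106° − 68°) = I₀ cos²(38°) = 0.621 I₀.
Need I₂/I₀ = 0.0871, so cos²(θ − 106°) = 0.0871 / 0.621 = 0.1403.
θ − 106° = arccos(√0.1403) = 68.0°, giving θ ≈ 106 + 68.0 = 174.0°.

θ ≈ 174°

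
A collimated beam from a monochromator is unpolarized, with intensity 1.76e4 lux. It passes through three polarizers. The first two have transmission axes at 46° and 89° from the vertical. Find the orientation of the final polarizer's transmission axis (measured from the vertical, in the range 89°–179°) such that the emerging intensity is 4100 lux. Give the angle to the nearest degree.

θ ≈ 110°

Unpolarized light through the first polarizer → I₁ = ½ I₀, now polarized at 46°.
I₂ = I₁ cos²(89° − 46°) = 0.5 I₀ · cos²(43°) = 0.2674 I₀.
Target fraction: 4100 / 1.76e4 lux = 0.233 of I₀.
Need I₃/I₀ = 0.233, so cos²(θ − 89°) = 0.233 / 0.2674 = 0.8711.
θ − 89° = arccos(√0.8711) = 21.0°, giving θ ≈ 89 + 21.0 = 110.0°.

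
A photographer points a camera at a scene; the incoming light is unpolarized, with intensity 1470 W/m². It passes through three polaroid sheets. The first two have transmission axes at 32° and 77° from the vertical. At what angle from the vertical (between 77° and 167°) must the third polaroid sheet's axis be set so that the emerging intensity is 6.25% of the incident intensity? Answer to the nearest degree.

θ ≈ 137°

Unpolarized light through the first polarizer → I₁ = ½ I₀, now polarized at 32°.
I₂ = I₁ cos²(77° − 32°) = 0.5 I₀ · cos²(45°) = 0.25 I₀.
Need I₃/I₀ = 0.0625, so cos²(θ − 77°) = 0.0625 / 0.25 = 0.25.
θ − 77° = arccos(√0.25) = 60.0°, giving θ ≈ 77 + 60.0 = 137.0°.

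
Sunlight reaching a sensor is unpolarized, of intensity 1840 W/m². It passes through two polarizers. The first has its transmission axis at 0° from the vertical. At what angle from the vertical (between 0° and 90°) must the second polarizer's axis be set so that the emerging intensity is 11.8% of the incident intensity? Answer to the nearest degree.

θ ≈ 61°

Unpolarized light through the first polarizer → I₁ = ½ I₀, now polarized at 0°.
Need I₂/I₀ = 0.118, so cos²(θ − 0°) = 0.118 / 0.5 = 0.236.
θ − 0° = arccos(√0.236) = 60.9°, giving θ ≈ 0 + 60.9 = 60.9°.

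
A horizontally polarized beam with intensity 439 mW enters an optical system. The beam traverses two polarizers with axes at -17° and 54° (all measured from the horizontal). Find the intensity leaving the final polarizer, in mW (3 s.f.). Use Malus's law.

By Malus's law, I₁ = 439 mW · cos²(17°) = 401.5 mW.
I₂ = I₁ · cos²(71°) = 401.5 · 0.106 = 42.55 mW.

I ≈ 42.6 mW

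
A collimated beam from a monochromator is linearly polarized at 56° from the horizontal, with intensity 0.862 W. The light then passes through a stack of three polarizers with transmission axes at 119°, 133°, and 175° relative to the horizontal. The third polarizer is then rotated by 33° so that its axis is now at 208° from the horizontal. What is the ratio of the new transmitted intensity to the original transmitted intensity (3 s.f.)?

I_new/I_old ≈ 0.121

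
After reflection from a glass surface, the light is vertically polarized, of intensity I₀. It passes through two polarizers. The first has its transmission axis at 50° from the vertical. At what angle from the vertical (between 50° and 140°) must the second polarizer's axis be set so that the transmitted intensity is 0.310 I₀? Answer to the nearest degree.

θ ≈ 80°

I₁ = I₀ cos²(50° − 0°) = I₀ cos²(50°) = 0.4132 I₀.
Need I₂/I₀ = 0.31, so cos²(θ − 50°) = 0.31 / 0.4132 = 0.7503.
θ − 50° = arccos(√0.7503) = 30.0°, giving θ ≈ 50 + 30.0 = 80.0°.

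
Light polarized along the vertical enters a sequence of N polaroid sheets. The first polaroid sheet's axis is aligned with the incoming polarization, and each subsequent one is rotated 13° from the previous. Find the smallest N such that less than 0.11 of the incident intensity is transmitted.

First polarizer is aligned with the polarization: full transmission.
Each further stage multiplies by cos²(13°) = 0.9494.
After N polarizers: T = 0.9494^(N−1). Require T < 0.11 ⇒ N−1 > ln(0.11)/ln(0.9494) = 42.51, so N−1 ≥ 43 and N = 44.
Check: N=44 gives T = 0.1072 < 0.11; N=43 gives T = 0.1129.

N = 44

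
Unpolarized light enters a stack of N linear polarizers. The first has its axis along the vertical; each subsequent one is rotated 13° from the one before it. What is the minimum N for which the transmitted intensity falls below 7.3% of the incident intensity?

N = 39

First polarizer halves the unpolarized light: factor 1/2.
Each further stage multiplies by cos²(13°) = 0.9494.
After N polarizers: T = 0.5·0.9494^(N−1). Require T < 0.073 ⇒ N−1 > ln(0.073/0.5)/ln(0.9494) = 37.05, so N−1 ≥ 38 and N = 39.
Check: N=39 gives T = 0.0695 < 0.073; N=38 gives T = 0.07321.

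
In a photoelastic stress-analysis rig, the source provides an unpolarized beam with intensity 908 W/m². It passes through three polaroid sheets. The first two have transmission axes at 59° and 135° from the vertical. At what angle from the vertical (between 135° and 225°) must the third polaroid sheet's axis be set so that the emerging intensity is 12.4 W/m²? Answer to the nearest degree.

θ ≈ 182°

Unpolarized light through the first polarizer → I₁ = ½ I₀, now polarized at 59°.
I₂ = I₁ cos²(135° − 59°) = 0.5 I₀ · cos²(76°) = 0.02926 I₀.
Target fraction: 12.4 / 908 W/m² = 0.01366 of I₀.
Need I₃/I₀ = 0.01366, so cos²(θ − 135°) = 0.01366 / 0.02926 = 0.4667.
θ − 135° = arccos(√0.4667) = 46.9°, giving θ ≈ 135 + 46.9 = 181.9°.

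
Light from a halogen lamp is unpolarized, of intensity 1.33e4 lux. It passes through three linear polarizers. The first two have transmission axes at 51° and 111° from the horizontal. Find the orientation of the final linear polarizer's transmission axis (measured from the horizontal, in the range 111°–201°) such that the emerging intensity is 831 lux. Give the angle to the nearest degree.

θ ≈ 156°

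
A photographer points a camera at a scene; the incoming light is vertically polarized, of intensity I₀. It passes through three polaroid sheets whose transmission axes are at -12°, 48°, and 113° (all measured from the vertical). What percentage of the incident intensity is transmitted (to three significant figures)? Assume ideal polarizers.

≈ 4.27%

I₁ = I₀ cos²(-12° − 0°) = I₀ cos²(12°) = 0.9568 I₀.
I₂ = I₁ cos²(48° + 12°) = 0.9568 I₀ · cos²(60°) = 0.2392 I₀.
I₃ = I₂ cos²(113° − 48°) = 0.2392 I₀ · cos²(65°) = 0.04272 I₀.
That is 4.272% of the incident intensity.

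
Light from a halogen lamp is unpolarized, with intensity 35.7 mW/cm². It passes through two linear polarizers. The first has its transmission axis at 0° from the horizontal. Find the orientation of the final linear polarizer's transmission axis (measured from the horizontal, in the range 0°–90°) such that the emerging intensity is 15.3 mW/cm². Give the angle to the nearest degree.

Unpolarized light through the first polarizer → I₁ = ½ I₀, now polarized at 0°.
Target fraction: 15.3 / 35.7 mW/cm² = 0.4286 of I₀.
Need I₂/I₀ = 0.4286, so cos²(θ − 0°) = 0.4286 / 0.5 = 0.8571.
θ − 0° = arccos(√0.8571) = 22.2°, giving θ ≈ 0 + 22.2 = 22.2°.

θ ≈ 22°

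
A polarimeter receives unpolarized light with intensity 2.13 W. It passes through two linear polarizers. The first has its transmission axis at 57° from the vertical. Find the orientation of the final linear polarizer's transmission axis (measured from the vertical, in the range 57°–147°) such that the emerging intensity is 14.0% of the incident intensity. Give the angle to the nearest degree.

θ ≈ 115°

Unpolarized light through the first polarizer → I₁ = ½ I₀, now polarized at 57°.
Need I₂/I₀ = 0.14, so cos²(θ − 57°) = 0.14 / 0.5 = 0.28.
θ − 57° = arccos(√0.28) = 58.1°, giving θ ≈ 57 + 58.1 = 115.1°.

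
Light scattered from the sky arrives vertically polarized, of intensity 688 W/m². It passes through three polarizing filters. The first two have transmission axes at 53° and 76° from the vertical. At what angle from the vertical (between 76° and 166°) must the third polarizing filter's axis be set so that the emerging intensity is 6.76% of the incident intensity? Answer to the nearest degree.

θ ≈ 138°

By Malus's law, I₁ = I₀ cos²(53° − 0°) = I₀ cos²(53°) = 0.3622 I₀.
I₂ = I₁ cos²(76° − 53°) = 0.3622 I₀ · cos²(23°) = 0.3069 I₀.
Need I₃/I₀ = 0.0676, so cos²(θ − 76°) = 0.0676 / 0.3069 = 0.2203.
θ − 76° = arccos(√0.2203) = 62.0°, giving θ ≈ 76 + 62.0 = 138.0°.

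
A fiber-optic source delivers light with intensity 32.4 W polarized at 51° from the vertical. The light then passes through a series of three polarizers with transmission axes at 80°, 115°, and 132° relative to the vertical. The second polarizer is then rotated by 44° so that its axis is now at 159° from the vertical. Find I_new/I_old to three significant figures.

Before rotation:
I₁ = I₀ cos²(80° − 51°) = I₀ cos²(29°) = 0.765 I₀.
I₂ = I₁ cos²(115° − 80°) = 0.765 I₀ · cos²(35°) = 0.5133 I₀.
I₃ = I₂ cos²(132° − 115°) = 0.5133 I₀ · cos²(17°) = 0.4694 I₀.
After rotation:
I₁ = I₀ cos²(80° − 51°) = I₀ cos²(29°) = 0.765 I₀.
I₂ = I₁ cos²(159° − 80°) = 0.765 I₀ · cos²(79°) = 0.02785 I₀.
I₃ = I₂ cos²(132° − 159°) = 0.02785 I₀ · cos²(27°) = 0.02211 I₀.
Ratio = 0.02211 / 0.4694 = 0.0471.

I_new/I_old ≈ 0.0471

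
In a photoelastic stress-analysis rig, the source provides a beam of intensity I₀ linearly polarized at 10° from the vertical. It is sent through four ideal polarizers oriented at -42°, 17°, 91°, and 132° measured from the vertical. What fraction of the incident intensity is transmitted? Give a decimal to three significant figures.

I₁ = I₀ cos²(-42° − 10°) = I₀ cos²(52°) = 0.379 I₀.
I₂ = I₁ cos²(17° + 42°) = 0.379 I₀ · cos²(59°) = 0.1005 I₀.
I₃ = I₂ cos²(91° − 17°) = 0.1005 I₀ · cos²(74°) = 0.007639 I₀.
I₄ = I₃ cos²(132° − 91°) = 0.007639 I₀ · cos²(41°) = 0.004351 I₀.
Transmitted fraction = 0.004351.

≈ 0.00435 I₀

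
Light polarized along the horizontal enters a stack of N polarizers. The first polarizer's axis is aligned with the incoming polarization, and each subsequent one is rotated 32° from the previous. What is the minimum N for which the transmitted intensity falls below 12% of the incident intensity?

N = 8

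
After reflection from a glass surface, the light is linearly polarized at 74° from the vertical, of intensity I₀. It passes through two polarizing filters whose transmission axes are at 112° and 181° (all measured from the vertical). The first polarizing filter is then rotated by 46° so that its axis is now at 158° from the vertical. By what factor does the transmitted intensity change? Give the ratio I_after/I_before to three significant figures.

Before rotation:
I₁ = I₀ cos²(112° − 74°) = I₀ cos²(38°) = 0.621 I₀.
I₂ = I₁ cos²(181° − 112°) = 0.621 I₀ · cos²(69°) = 0.07975 I₀.
After rotation:
I₁ = I₀ cos²(158° − 74°) = I₀ cos²(84°) = 0.01093 I₀.
I₂ = I₁ cos²(181° − 158°) = 0.01093 I₀ · cos²(23°) = 0.009258 I₀.
Ratio = 0.009258 / 0.07975 = 0.1161.

I_new/I_old ≈ 0.116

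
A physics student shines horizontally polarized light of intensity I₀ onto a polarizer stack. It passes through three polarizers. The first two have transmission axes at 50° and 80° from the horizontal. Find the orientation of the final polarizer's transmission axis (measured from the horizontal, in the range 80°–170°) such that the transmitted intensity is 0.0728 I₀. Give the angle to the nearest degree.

θ ≈ 141°

By Malus's law, I₁ = I₀ cos²(50° − 0°) = I₀ cos²(50°) = 0.4132 I₀.
I₂ = I₁ cos²(80° − 50°) = 0.4132 I₀ · cos²(30°) = 0.3099 I₀.
Need I₃/I₀ = 0.0728, so cos²(θ − 80°) = 0.0728 / 0.3099 = 0.2349.
θ − 80° = arccos(√0.2349) = 61.0°, giving θ ≈ 80 + 61.0 = 141.0°.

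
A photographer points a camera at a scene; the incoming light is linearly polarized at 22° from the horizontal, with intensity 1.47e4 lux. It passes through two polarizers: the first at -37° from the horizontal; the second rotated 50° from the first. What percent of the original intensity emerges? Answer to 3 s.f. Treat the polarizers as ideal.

≈ 11.0%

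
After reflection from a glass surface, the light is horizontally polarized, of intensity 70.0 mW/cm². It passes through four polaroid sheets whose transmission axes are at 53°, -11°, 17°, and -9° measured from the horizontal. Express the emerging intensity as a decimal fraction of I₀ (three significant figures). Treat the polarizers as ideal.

I/I₀ ≈ 0.0438

I₁ = 70.0 mW/cm² · cos²(53°) = 25.35 mW/cm².
I₂ = I₁ · cos²(64°) = 25.35 · 0.1922 = 4.872 mW/cm².
I₃ = I₂ · cos²(28°) = 4.872 · 0.7796 = 3.798 mW/cm².
I₄ = I₃ · cos²(26°) = 3.798 · 0.8078 = 3.068 mW/cm².
Transmitted fraction = 0.04383.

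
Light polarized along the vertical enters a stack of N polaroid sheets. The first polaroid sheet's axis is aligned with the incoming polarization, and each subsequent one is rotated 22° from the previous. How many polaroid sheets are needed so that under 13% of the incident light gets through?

N = 15

First polarizer is aligned with the polarization: full transmission.
Each further stage multiplies by cos²(22°) = 0.8597.
After N polarizers: T = 0.8597^(N−1). Require T < 0.13 ⇒ N−1 > ln(0.13)/ln(0.8597) = 13.49, so N−1 ≥ 14 and N = 15.
Check: N=15 gives T = 0.1204 < 0.13; N=14 gives T = 0.1401.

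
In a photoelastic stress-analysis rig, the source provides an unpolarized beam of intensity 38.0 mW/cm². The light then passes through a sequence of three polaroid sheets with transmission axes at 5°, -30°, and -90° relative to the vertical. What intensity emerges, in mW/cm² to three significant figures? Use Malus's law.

I ≈ 3.19 mW/cm²

Unpolarized light through the first polarizer → I₁ = 38.0 mW/cm²/2 = 19 mW/cm², polarized at 5°.
I₂ = I₁ · cos²(35°) = 19 · 0.671 = 12.75 mW/cm².
I₃ = I₂ · cos²(60°) = 12.75 · 0.25 = 3.187 mW/cm².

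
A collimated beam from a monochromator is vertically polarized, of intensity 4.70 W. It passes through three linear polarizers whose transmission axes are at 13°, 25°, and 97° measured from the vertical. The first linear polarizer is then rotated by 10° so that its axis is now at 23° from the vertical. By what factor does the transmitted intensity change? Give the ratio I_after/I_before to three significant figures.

I_new/I_old ≈ 0.932

Before rotation:
By Malus's law, I₁ = I₀ cos²(13° − 0°) = I₀ cos²(13°) = 0.9494 I₀.
I₂ = I₁ cos²(25° − 13°) = 0.9494 I₀ · cos²(12°) = 0.9084 I₀.
I₃ = I₂ cos²(97° − 25°) = 0.9084 I₀ · cos²(72°) = 0.08674 I₀.
After rotation:
I₁ = I₀ cos²(23° − 0°) = I₀ cos²(23°) = 0.8473 I₀.
I₂ = I₁ cos²(25° − 23°) = 0.8473 I₀ · cos²(2°) = 0.8463 I₀.
I₃ = I₂ cos²(97° − 25°) = 0.8463 I₀ · cos²(72°) = 0.08081 I₀.
Ratio = 0.08081 / 0.08674 = 0.9317.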